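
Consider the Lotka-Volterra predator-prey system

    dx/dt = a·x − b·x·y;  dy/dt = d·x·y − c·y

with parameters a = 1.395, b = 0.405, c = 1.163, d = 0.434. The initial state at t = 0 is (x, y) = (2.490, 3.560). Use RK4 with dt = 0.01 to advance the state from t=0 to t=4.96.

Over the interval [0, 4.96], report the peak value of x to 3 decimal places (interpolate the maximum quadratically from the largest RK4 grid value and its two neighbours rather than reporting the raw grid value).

max x = 2.903

t=0.000: state=(2.490, 3.560)
step 1 (dt=0.01): k1=(-0.117, -0.293), k2=(-0.115, -0.294), k3=(-0.115, -0.294), k4=(-0.114, -0.295); state += dt/6·(k1+2k2+2k3+k4)
t=0.010: state=(2.489, 3.557)
t=0.020: state=(2.488, 3.554)
t=0.030: state=(2.487, 3.551)
continuing one RK4 step at a time; state shown every 20 steps (Δt=0.2):
t=0.200: state=(2.473, 3.499)
t=0.400: state=(2.468, 3.436)
t=0.600: state=(2.476, 3.374)
t=0.800: state=(2.496, 3.318)
t=1.000: state=(2.527, 3.269)
t=1.200: state=(2.567, 3.232)
t=1.400: state=(2.615, 3.207)
t=1.600: state=(2.667, 3.196)
t=1.800: state=(2.721, 3.200)
t=2.000: state=(2.774, 3.219)
t=2.200: state=(2.821, 3.252)
t=2.400: state=(2.861, 3.298)
t=2.600: state=(2.888, 3.355)
t=2.800: state=(2.902, 3.418)
t=3.000: state=(2.900, 3.485)
t=3.200: state=(2.883, 3.550)
t=3.400: state=(2.851, 3.609)
t=3.600: state=(2.808, 3.656)
t=3.800: state=(2.756, 3.689)
t=4.000: state=(2.700, 3.705)
t=4.200: state=(2.644, 3.702)
t=4.400: state=(2.591, 3.682)
t=4.600: state=(2.545, 3.646)
t=4.800: state=(2.508, 3.598)
t=4.960: state=(2.487, 3.553)
largest grid value and its neighbours: x(2.870)=2.90305, x(2.880)=2.90306, x(2.890)=2.90304
parabola through these three points peaks at t≈2.879 with x≈2.90307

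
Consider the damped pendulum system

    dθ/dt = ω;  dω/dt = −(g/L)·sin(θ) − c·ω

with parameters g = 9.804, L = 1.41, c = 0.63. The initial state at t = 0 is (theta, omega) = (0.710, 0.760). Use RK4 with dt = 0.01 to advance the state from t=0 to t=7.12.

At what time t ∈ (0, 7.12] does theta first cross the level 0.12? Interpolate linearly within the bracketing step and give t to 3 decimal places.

t=0.000: state=(0.710, 0.760)
step 1 (dt=0.01): k1=(0.760, -5.011), k2=(0.735, -5.015), k3=(0.735, -5.015), k4=(0.710, -5.018); state += dt/6·(k1+2k2+2k3+k4)
t=0.010: state=(0.717, 0.710)
t=0.020: state=(0.724, 0.660)
t=0.030: state=(0.731, 0.609)
continuing one RK4 step at a time; state shown every 25 steps (Δt=0.25):
t=0.250: state=(0.746, -0.451)
t=0.500: state=(0.511, -1.349)
t=0.750: state=(0.121, -1.651)
next step: t=0.760: state=(0.105, -1.648) — theta has crossed 0.12
linear interpolation between t=0.750 (0.12144) and t=0.760 (0.10495) → t≈0.751

t = 0.751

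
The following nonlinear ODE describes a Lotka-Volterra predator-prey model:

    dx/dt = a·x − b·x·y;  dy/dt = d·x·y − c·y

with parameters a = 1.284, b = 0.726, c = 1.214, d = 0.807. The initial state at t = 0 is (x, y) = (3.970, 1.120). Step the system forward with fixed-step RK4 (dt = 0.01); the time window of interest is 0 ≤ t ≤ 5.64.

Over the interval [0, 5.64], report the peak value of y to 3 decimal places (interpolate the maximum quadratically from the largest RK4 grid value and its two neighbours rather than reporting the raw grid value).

t=0.000: state=(3.970, 1.120)
step 1 (dt=0.01): k1=(1.869, 2.229), k2=(1.842, 2.259), k3=(1.841, 2.259), k4=(1.813, 2.290); state += dt/6·(k1+2k2+2k3+k4)
t=0.010: state=(3.988, 1.143)
t=0.020: state=(4.006, 1.166)
t=0.030: state=(4.023, 1.190)
continuing one RK4 step at a time; state shown every 20 steps (Δt=0.2):
t=0.200: state=(4.195, 1.706)
t=0.400: state=(3.981, 2.607)
t=0.600: state=(3.258, 3.689)
t=0.800: state=(2.306, 4.534)
t=1.000: state=(1.501, 4.819)
t=1.200: state=(0.975, 4.599)
t=1.400: state=(0.668, 4.110)
t=1.600: state=(0.496, 3.537)
t=1.800: state=(0.400, 2.980)
t=2.000: state=(0.348, 2.482)
t=2.200: state=(0.324, 2.054)
t=2.400: state=(0.319, 1.697)
t=2.600: state=(0.330, 1.402)
t=2.800: state=(0.354, 1.162)
t=3.000: state=(0.392, 0.968)
t=3.200: state=(0.446, 0.812)
t=3.400: state=(0.517, 0.688)
t=3.600: state=(0.609, 0.591)
t=3.800: state=(0.727, 0.516)
t=4.000: state=(0.875, 0.461)
t=4.200: state=(1.061, 0.422)
t=4.400: state=(1.293, 0.400)
t=4.600: state=(1.578, 0.396)
t=4.800: state=(1.925, 0.411)
t=5.000: state=(2.337, 0.455)
t=5.200: state=(2.813, 0.540)
t=5.400: state=(3.328, 0.695)
t=5.600: state=(3.819, 0.972)
t=5.640: state=(3.905, 1.049)
largest grid value and its neighbours: y(0.990)=4.81825, y(1.000)=4.81876, y(1.010)=4.81798
parabola through these three points peaks at t≈0.999 with y≈4.81877

max y = 4.819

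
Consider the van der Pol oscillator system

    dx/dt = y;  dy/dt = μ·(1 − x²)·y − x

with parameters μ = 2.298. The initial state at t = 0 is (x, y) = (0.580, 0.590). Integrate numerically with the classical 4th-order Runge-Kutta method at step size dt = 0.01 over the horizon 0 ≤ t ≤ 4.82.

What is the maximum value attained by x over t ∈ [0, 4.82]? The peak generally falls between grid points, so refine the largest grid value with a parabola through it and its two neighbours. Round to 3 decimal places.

t=0.000: state=(0.580, 0.590)
step 1 (dt=0.01): k1=(0.590, 0.320), k2=(0.592, 0.315), k3=(0.592, 0.314), k4=(0.593, 0.309); state += dt/6·(k1+2k2+2k3+k4)
t=0.010: state=(0.586, 0.593)
t=0.020: state=(0.592, 0.596)
t=0.030: state=(0.598, 0.599)
continuing one RK4 step at a time; state shown every 20 steps (Δt=0.2):
t=0.200: state=(0.703, 0.628)
t=0.400: state=(0.826, 0.592)
t=0.600: state=(0.934, 0.471)
t=0.800: state=(1.010, 0.286)
t=1.000: state=(1.046, 0.075)
t=1.200: state=(1.040, -0.133)
t=1.400: state=(0.994, -0.334)
t=1.600: state=(0.906, -0.544)
t=1.800: state=(0.773, -0.803)
t=2.000: state=(0.577, -1.182)
t=2.200: state=(0.283, -1.816)
t=2.400: state=(-0.178, -2.869)
t=2.600: state=(-0.866, -3.855)
t=2.800: state=(-1.571, -2.757)
t=3.000: state=(-1.911, -0.804)
t=3.200: state=(-1.976, -0.001)
t=3.400: state=(-1.949, 0.219)
t=3.600: state=(-1.898, 0.284)
t=3.800: state=(-1.838, 0.314)
t=4.000: state=(-1.773, 0.337)
t=4.200: state=(-1.703, 0.361)
t=4.400: state=(-1.628, 0.389)
t=4.600: state=(-1.547, 0.423)
t=4.800: state=(-1.458, 0.467)
t=4.820: state=(-1.449, 0.472)
largest grid value and its neighbours: x(1.060)=1.04897, x(1.070)=1.04903, x(1.080)=1.04899
parabola through these three points peaks at t≈1.071 with x≈1.04903

max x = 1.049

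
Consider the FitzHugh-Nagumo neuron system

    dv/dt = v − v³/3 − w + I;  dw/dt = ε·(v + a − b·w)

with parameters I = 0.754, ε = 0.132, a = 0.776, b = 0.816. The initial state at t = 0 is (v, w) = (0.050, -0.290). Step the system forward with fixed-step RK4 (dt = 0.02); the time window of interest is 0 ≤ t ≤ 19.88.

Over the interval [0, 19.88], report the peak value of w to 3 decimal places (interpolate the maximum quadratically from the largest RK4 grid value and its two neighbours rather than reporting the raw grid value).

t=0.000: state=(0.050, -0.290)
step 1 (dt=0.02): k1=(1.094, 0.140), k2=(1.103, 0.142), k3=(1.104, 0.142), k4=(1.113, 0.143); state += dt/6·(k1+2k2+2k3+k4)
t=0.020: state=(0.072, -0.287)
t=0.040: state=(0.095, -0.284)
t=0.060: state=(0.117, -0.281)
continuing one RK4 step at a time; state shown every 50 steps (Δt=1):
t=1.000: state=(1.466, -0.070)
t=2.000: state=(1.937, 0.261)
t=3.000: state=(1.863, 0.570)
t=4.000: state=(1.749, 0.835)
t=5.000: state=(1.631, 1.058)
t=6.000: state=(1.509, 1.244)
t=7.000: state=(1.379, 1.394)
t=8.000: state=(1.236, 1.513)
t=9.000: state=(1.070, 1.600)
t=10.000: state=(0.856, 1.654)
t=11.000: state=(0.526, 1.671)
t=12.000: state=(-0.154, 1.626)
t=13.000: state=(-1.458, 1.457)
t=14.000: state=(-1.906, 1.182)
t=15.000: state=(-1.850, 0.923)
t=16.000: state=(-1.754, 0.700)
t=17.000: state=(-1.655, 0.513)
t=18.000: state=(-1.557, 0.356)
t=19.000: state=(-1.458, 0.229)
t=19.880: state=(-1.369, 0.137)
largest grid value and its neighbours: w(10.840)=1.67118, w(10.860)=1.67118, w(10.880)=1.67116
parabola through these three points peaks at t≈10.851 with w≈1.67118

max w = 1.671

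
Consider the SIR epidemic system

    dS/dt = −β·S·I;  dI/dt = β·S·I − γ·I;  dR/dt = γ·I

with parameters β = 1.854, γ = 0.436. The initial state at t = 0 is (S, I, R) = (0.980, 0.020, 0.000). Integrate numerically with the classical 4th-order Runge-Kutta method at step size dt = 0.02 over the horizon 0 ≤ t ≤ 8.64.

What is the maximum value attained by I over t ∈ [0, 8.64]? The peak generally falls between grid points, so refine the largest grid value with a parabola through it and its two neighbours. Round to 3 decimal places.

max I = 0.429

t=0.000: state=(0.980, 0.020, 0.000)
step 1 (dt=0.02): k1=(-0.036, 0.028, 0.009), k2=(-0.037, 0.028, 0.009), k3=(-0.037, 0.028, 0.009), k4=(-0.037, 0.028, 0.009); state += dt/6·(k1+2k2+2k3+k4)
t=0.020: state=(0.979, 0.021, 0.000)
t=0.040: state=(0.979, 0.021, 0.000)
t=0.060: state=(0.978, 0.022, 0.001)
continuing one RK4 step at a time; state shown every 25 steps (Δt=0.5):
t=0.500: state=(0.954, 0.039, 0.006)
t=1.000: state=(0.906, 0.075, 0.018)
t=1.500: state=(0.824, 0.136, 0.041)
t=2.000: state=(0.699, 0.221, 0.079)
t=2.500: state=(0.545, 0.317, 0.138)
t=3.000: state=(0.391, 0.393, 0.216)
t=3.500: state=(0.266, 0.427, 0.306)
t=4.000: state=(0.179, 0.421, 0.400)
t=4.500: state=(0.123, 0.389, 0.488)
t=5.000: state=(0.087, 0.344, 0.568)
t=5.500: state=(0.065, 0.297, 0.638)
t=6.000: state=(0.050, 0.252, 0.698)
t=6.500: state=(0.041, 0.211, 0.748)
t=7.000: state=(0.034, 0.176, 0.790)
t=7.500: state=(0.029, 0.145, 0.825)
t=8.000: state=(0.026, 0.120, 0.854)
t=8.500: state=(0.023, 0.099, 0.878)
t=8.640: state=(0.023, 0.093, 0.884)
largest grid value and its neighbours: I(3.640)=0.42917, I(3.660)=0.42919, I(3.680)=0.42915
parabola through these three points peaks at t≈3.656 with I≈0.42919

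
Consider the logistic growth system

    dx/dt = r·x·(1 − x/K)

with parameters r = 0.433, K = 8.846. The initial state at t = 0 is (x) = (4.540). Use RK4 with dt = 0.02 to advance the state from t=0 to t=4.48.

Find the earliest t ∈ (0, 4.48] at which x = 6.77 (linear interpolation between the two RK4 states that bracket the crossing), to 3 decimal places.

t = 2.608

t=0.000: state=(4.540)
step 1 (dt=0.02): k1=(0.957), k2=(0.957), k3=(0.957), k4=(0.957); state += dt/6·(k1+2k2+2k3+k4)
t=0.020: state=(4.559)
t=0.040: state=(4.578)
t=0.060: state=(4.597)
continuing one RK4 step at a time; state shown every 10 steps (Δt=0.2):
t=0.200: state=(4.731)
t=0.400: state=(4.921)
t=0.600: state=(5.109)
t=0.800: state=(5.295)
t=1.000: state=(5.477)
t=1.200: state=(5.656)
t=1.400: state=(5.830)
t=1.600: state=(6.000)
t=1.800: state=(6.164)
t=2.000: state=(6.323)
t=2.200: state=(6.477)
t=2.400: state=(6.624)
t=2.600: state=(6.765)
next step: t=2.620: state=(6.778) — x has crossed 6.77
linear interpolation between t=2.600 (6.76469) and t=2.620 (6.77844) → t≈2.608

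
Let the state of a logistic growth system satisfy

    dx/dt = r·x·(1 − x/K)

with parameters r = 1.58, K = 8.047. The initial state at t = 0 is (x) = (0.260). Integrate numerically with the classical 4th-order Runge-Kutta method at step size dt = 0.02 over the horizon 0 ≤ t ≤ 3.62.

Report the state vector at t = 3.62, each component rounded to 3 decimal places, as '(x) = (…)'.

(x) = (7.327)

t=0.000: state=(0.260)
step 1 (dt=0.02): k1=(0.398), k2=(0.403), k3=(0.403), k4=(0.409); state += dt/6·(k1+2k2+2k3+k4)
t=0.020: state=(0.268)
t=0.040: state=(0.276)
t=0.060: state=(0.285)
continuing one RK4 step at a time; state shown every 10 steps (Δt=0.2):
t=0.200: state=(0.352)
t=0.400: state=(0.476)
t=0.600: state=(0.638)
t=0.800: state=(0.850)
t=1.000: state=(1.122)
t=1.200: state=(1.464)
t=1.400: state=(1.881)
t=1.600: state=(2.373)
t=1.800: state=(2.934)
t=2.000: state=(3.544)
t=2.200: state=(4.177)
t=2.400: state=(4.803)
t=2.600: state=(5.392)
t=2.800: state=(5.921)
t=3.000: state=(6.378)
t=3.200: state=(6.758)
t=3.400: state=(7.064)
t=3.600: state=(7.306)
t=3.620: state=(7.327)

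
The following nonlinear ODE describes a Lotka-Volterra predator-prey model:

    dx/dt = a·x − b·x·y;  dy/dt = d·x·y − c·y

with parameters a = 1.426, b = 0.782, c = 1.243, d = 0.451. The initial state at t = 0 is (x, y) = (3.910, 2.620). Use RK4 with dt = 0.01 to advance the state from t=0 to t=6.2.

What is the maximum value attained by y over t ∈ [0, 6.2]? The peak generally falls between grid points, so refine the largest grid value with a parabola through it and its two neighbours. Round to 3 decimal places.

max y = 2.939

t=0.000: state=(3.910, 2.620)
step 1 (dt=0.01): k1=(-2.435, 1.363), k2=(-2.449, 1.353), k3=(-2.448, 1.352), k4=(-2.461, 1.341); state += dt/6·(k1+2k2+2k3+k4)
t=0.010: state=(3.886, 2.634)
t=0.020: state=(3.861, 2.647)
t=0.030: state=(3.836, 2.660)
continuing one RK4 step at a time; state shown every 25 steps (Δt=0.25):
t=0.250: state=(3.254, 2.877)
t=0.500: state=(2.624, 2.934)
t=0.750: state=(2.133, 2.808)
t=1.000: state=(1.799, 2.565)
t=1.250: state=(1.601, 2.275)
t=1.500: state=(1.508, 1.985)
t=1.750: state=(1.501, 1.722)
t=2.000: state=(1.565, 1.499)
t=2.250: state=(1.698, 1.320)
t=2.500: state=(1.901, 1.184)
t=2.750: state=(2.175, 1.091)
t=3.000: state=(2.523, 1.042)
t=3.250: state=(2.943, 1.038)
t=3.500: state=(3.418, 1.089)
t=3.750: state=(3.906, 1.206)
t=4.000: state=(4.327, 1.408)
t=4.250: state=(4.566, 1.707)
t=4.500: state=(4.503, 2.093)
t=4.750: state=(4.103, 2.499)
t=5.000: state=(3.479, 2.812)
t=5.250: state=(2.823, 2.938)
t=5.500: state=(2.279, 2.867)
t=5.750: state=(1.894, 2.655)
t=6.000: state=(1.654, 2.373)
t=6.200: state=(1.546, 2.137)
largest grid value and its neighbours: y(5.270)=2.93921, y(5.280)=2.93929, y(5.290)=2.93904
parabola through these three points peaks at t≈5.277 with y≈2.93930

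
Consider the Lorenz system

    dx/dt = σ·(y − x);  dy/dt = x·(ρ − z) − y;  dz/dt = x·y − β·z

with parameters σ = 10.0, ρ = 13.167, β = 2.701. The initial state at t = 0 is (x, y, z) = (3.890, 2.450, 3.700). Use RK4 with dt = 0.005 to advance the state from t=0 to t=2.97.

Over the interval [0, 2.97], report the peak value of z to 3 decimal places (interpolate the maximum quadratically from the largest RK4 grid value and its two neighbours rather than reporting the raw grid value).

max z = 18.093

t=0.000: state=(3.890, 2.450, 3.700)
step 1 (dt=0.005): k1=(-14.400, 34.377, -0.463), k2=(-13.181, 33.954, -0.217), k3=(-13.222, 33.982, -0.215), k4=(-12.040, 33.585, 0.027); state += dt/6·(k1+2k2+2k3+k4)
t=0.005: state=(3.824, 2.620, 3.699)
t=0.010: state=(3.769, 2.786, 3.700)
t=0.015: state=(3.725, 2.949, 3.704)
continuing one RK4 step at a time; state shown every 20 steps (Δt=0.1):
t=0.100: state=(4.137, 5.570, 4.191)
t=0.200: state=(6.258, 8.894, 6.540)
t=0.300: state=(8.846, 10.935, 11.894)
t=0.400: state=(9.446, 8.282, 17.309)
t=0.500: state=(6.964, 3.759, 17.522)
t=0.600: state=(4.084, 1.809, 14.601)
t=0.700: state=(2.534, 1.641, 11.601)
t=0.800: state=(2.113, 2.083, 9.215)
t=0.900: state=(2.376, 2.909, 7.515)
t=1.000: state=(3.175, 4.251, 6.601)
t=1.100: state=(4.553, 6.236, 6.823)
t=1.200: state=(6.461, 8.485, 8.837)
t=1.300: state=(8.195, 9.355, 12.723)
t=1.400: state=(8.308, 7.310, 15.997)
t=1.500: state=(6.558, 4.395, 16.001)
t=1.600: state=(4.581, 2.973, 13.919)
t=1.700: state=(3.469, 2.838, 11.596)
t=1.800: state=(3.239, 3.368, 9.736)
t=1.900: state=(3.667, 4.376, 8.588)
t=2.000: state=(4.629, 5.826, 8.411)
t=2.100: state=(5.985, 7.426, 9.547)
t=2.200: state=(7.276, 8.259, 11.978)
t=2.300: state=(7.660, 7.365, 14.418)
t=2.400: state=(6.770, 5.439, 15.083)
t=2.500: state=(5.372, 4.070, 13.981)
t=2.600: state=(4.365, 3.691, 12.270)
t=2.700: state=(4.027, 4.007, 10.746)
t=2.800: state=(4.282, 4.789, 9.785)
t=2.900: state=(4.995, 5.885, 9.640)
t=2.970: state=(5.671, 6.683, 10.128)
largest grid value and its neighbours: z(0.445)=18.08320, z(0.450)=18.09264, z(0.455)=18.08816
parabola through these three points peaks at t≈0.451 with z≈18.09286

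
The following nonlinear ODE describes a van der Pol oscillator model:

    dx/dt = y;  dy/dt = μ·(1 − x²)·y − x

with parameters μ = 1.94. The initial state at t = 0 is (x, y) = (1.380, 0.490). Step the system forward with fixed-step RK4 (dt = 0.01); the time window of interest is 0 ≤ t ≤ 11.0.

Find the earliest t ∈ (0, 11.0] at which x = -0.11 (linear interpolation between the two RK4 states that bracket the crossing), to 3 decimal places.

t = 1.977

t=0.000: state=(1.380, 0.490)
step 1 (dt=0.01): k1=(0.490, -2.240), k2=(0.479, -2.229), k3=(0.479, -2.229), k4=(0.468, -2.217); state += dt/6·(k1+2k2+2k3+k4)
t=0.010: state=(1.385, 0.468)
t=0.020: state=(1.389, 0.446)
t=0.030: state=(1.394, 0.424)
continuing one RK4 step at a time; state shown every 50 steps (Δt=0.5):
t=0.500: state=(1.406, -0.269)
t=1.000: state=(1.178, -0.625)
t=1.500: state=(0.752, -1.163)
t=1.970: state=(-0.091, -2.706)
next step: t=1.980: state=(-0.118, -2.757) — x has crossed -0.11
linear interpolation between t=1.970 (-0.09082) and t=1.980 (-0.11813) → t≈1.977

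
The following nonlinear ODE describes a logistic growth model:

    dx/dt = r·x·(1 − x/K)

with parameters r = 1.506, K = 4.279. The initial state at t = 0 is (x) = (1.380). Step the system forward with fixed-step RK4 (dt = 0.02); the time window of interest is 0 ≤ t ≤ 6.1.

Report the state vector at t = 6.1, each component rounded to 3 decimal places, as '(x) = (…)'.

(x) = (4.278)

t=0.000: state=(1.380)
step 1 (dt=0.02): k1=(1.408), k2=(1.415), k3=(1.416), k4=(1.423); state += dt/6·(k1+2k2+2k3+k4)
t=0.020: state=(1.408)
t=0.040: state=(1.437)
t=0.060: state=(1.466)
continuing one RK4 step at a time; state shown every 10 steps (Δt=0.2):
t=0.200: state=(1.675)
t=0.400: state=(1.990)
t=0.600: state=(2.312)
t=0.800: state=(2.626)
t=1.000: state=(2.919)
t=1.200: state=(3.182)
t=1.400: state=(3.409)
t=1.600: state=(3.600)
t=1.800: state=(3.755)
t=2.000: state=(3.878)
t=2.200: state=(3.975)
t=2.400: state=(4.050)
t=2.600: state=(4.107)
t=2.800: state=(4.150)
t=3.000: state=(4.183)
t=3.200: state=(4.208)
t=3.400: state=(4.226)
t=3.600: state=(4.240)
t=3.800: state=(4.250)
t=4.000: state=(4.257)
t=4.200: state=(4.263)
t=4.400: state=(4.267)
t=4.600: state=(4.270)
t=4.800: state=(4.272)
t=5.000: state=(4.274)
t=5.200: state=(4.275)
t=5.400: state=(4.276)
t=5.600: state=(4.277)
t=5.800: state=(4.278)
t=6.000: state=(4.278)
t=6.100: state=(4.278)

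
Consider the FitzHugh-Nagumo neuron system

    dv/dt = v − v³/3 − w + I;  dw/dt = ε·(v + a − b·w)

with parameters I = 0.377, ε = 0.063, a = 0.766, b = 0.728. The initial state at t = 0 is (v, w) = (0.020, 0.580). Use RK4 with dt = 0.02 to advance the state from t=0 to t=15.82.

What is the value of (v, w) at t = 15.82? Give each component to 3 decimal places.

t=0.000: state=(0.020, 0.580)
step 1 (dt=0.02): k1=(-0.183, 0.023), k2=(-0.185, 0.023), k3=(-0.185, 0.023), k4=(-0.187, 0.023); state += dt/6·(k1+2k2+2k3+k4)
t=0.020: state=(0.016, 0.580)
t=0.040: state=(0.013, 0.581)
t=0.060: state=(0.009, 0.581)
continuing one RK4 step at a time; state shown every 50 steps (Δt=1):
t=1.000: state=(-0.305, 0.594)
t=2.000: state=(-1.039, 0.575)
t=3.000: state=(-1.651, 0.510)
t=4.000: state=(-1.755, 0.428)
t=5.000: state=(-1.734, 0.349)
t=6.000: state=(-1.698, 0.274)
t=7.000: state=(-1.661, 0.206)
t=8.000: state=(-1.624, 0.143)
t=9.000: state=(-1.586, 0.085)
t=10.000: state=(-1.550, 0.031)
t=11.000: state=(-1.513, -0.017)
t=12.000: state=(-1.477, -0.061)
t=13.000: state=(-1.442, -0.101)
t=14.000: state=(-1.406, -0.137)
t=15.000: state=(-1.372, -0.169)
t=15.820: state=(-1.343, -0.193)

(v, w) = (-1.343, -0.193)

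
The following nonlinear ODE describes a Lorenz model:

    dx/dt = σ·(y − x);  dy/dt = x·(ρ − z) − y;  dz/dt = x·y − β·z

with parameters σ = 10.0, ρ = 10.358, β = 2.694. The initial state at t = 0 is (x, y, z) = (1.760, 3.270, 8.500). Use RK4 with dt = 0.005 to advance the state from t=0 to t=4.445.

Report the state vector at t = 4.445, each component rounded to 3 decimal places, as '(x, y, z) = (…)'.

(x, y, z) = (5.115, 5.189, 9.290)

t=0.000: state=(1.760, 3.270, 8.500)
step 1 (dt=0.005): k1=(15.100, 0.000, -17.144), k2=(14.723, 0.147, -16.905), k3=(14.736, 0.144, -16.909), k4=(14.370, 0.291, -16.674); state += dt/6·(k1+2k2+2k3+k4)
t=0.005: state=(1.834, 3.271, 8.415)
t=0.010: state=(1.904, 3.273, 8.333)
t=0.015: state=(1.971, 3.277, 8.253)
continuing one RK4 step at a time; state shown every 40 steps (Δt=0.2):
t=0.200: state=(3.516, 4.274, 6.578)
t=0.400: state=(5.324, 6.285, 7.595)
t=0.600: state=(6.442, 6.358, 10.695)
t=0.800: state=(5.173, 4.303, 11.017)
t=1.000: state=(3.982, 3.747, 9.062)
t=1.200: state=(4.179, 4.559, 7.826)
t=1.400: state=(5.212, 5.757, 8.399)
t=1.600: state=(5.829, 5.798, 10.079)
t=1.800: state=(5.182, 4.706, 10.361)
t=2.000: state=(4.464, 4.295, 9.266)
t=2.200: state=(4.551, 4.777, 8.504)
t=2.400: state=(5.154, 5.458, 8.859)
t=2.600: state=(5.476, 5.450, 9.775)
t=2.800: state=(5.121, 4.859, 9.930)
t=3.000: state=(4.713, 4.613, 9.315)
t=3.200: state=(4.764, 4.898, 8.879)
t=3.400: state=(5.110, 5.277, 9.100)
t=3.600: state=(5.276, 5.255, 9.602)
t=3.800: state=(5.075, 4.930, 9.678)
t=4.000: state=(4.848, 4.792, 9.331)
t=4.200: state=(4.881, 4.960, 9.088)
t=4.400: state=(5.078, 5.169, 9.224)
t=4.445: state=(5.115, 5.189, 9.290)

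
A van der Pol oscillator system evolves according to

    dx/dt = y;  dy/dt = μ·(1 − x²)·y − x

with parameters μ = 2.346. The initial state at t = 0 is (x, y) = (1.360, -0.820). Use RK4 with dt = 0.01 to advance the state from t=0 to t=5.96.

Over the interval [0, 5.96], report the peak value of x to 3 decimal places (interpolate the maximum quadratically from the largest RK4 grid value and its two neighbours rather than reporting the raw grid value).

t=0.000: state=(1.360, -0.820)
step 1 (dt=0.01): k1=(-0.820, 0.274), k2=(-0.819, 0.254), k3=(-0.819, 0.255), k4=(-0.817, 0.235); state += dt/6·(k1+2k2+2k3+k4)
t=0.010: state=(1.352, -0.817)
t=0.020: state=(1.344, -0.815)
t=0.030: state=(1.336, -0.814)
continuing one RK4 step at a time; state shown every 20 steps (Δt=0.2):
t=0.200: state=(1.197, -0.832)
t=0.400: state=(1.020, -0.958)
t=0.600: state=(0.804, -1.224)
t=0.800: state=(0.514, -1.739)
t=1.000: state=(0.078, -2.718)
t=1.200: state=(-0.606, -4.100)
t=1.400: state=(-1.442, -3.684)
t=1.600: state=(-1.927, -1.225)
t=1.800: state=(-2.035, -0.087)
t=2.000: state=(-2.017, 0.193)
t=2.200: state=(-1.970, 0.264)
t=2.400: state=(-1.915, 0.290)
t=2.600: state=(-1.855, 0.308)
t=2.800: state=(-1.791, 0.327)
t=3.000: state=(-1.724, 0.348)
t=3.200: state=(-1.652, 0.373)
t=3.400: state=(-1.574, 0.404)
t=3.600: state=(-1.490, 0.443)
t=3.800: state=(-1.396, 0.494)
t=4.000: state=(-1.291, 0.564)
t=4.200: state=(-1.169, 0.663)
t=4.400: state=(-1.022, 0.814)
t=4.600: state=(-0.837, 1.058)
t=4.800: state=(-0.587, 1.488)
t=5.000: state=(-0.217, 2.288)
t=5.200: state=(0.365, 3.598)
t=5.400: state=(1.177, 4.114)
t=5.600: state=(1.807, 1.944)
t=5.800: state=(2.007, 0.323)
t=5.960: state=(2.019, -0.090)
largest grid value and its neighbours: x(5.900)=2.02175, x(5.910)=2.02178, x(5.920)=2.02161
parabola through these three points peaks at t≈5.907 with x≈2.02179

max x = 2.022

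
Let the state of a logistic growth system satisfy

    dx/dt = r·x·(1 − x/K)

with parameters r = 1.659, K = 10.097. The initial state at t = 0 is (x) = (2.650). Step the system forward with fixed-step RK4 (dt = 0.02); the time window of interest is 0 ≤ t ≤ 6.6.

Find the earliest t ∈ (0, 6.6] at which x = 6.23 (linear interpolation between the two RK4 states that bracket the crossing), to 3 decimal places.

t=0.000: state=(2.650)
step 1 (dt=0.02): k1=(3.243), k2=(3.268), k3=(3.268), k4=(3.293); state += dt/6·(k1+2k2+2k3+k4)
t=0.020: state=(2.715)
t=0.040: state=(2.782)
t=0.060: state=(2.849)
continuing one RK4 step at a time; state shown every 25 steps (Δt=0.5):
t=0.500: state=(4.536)
t=0.900: state=(6.189)
next step: t=0.920: state=(6.268) — x has crossed 6.23
linear interpolation between t=0.900 (6.18924) and t=0.920 (6.26842) → t≈0.910

t = 0.910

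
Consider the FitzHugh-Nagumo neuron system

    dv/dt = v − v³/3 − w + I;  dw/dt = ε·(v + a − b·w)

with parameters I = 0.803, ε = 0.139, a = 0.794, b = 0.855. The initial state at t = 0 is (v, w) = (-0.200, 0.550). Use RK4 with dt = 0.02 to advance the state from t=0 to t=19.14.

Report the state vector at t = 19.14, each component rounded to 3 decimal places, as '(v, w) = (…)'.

(v, w) = (-1.473, 0.287)

t=0.000: state=(-0.200, 0.550)
step 1 (dt=0.02): k1=(0.056, 0.017), k2=(0.056, 0.017), k3=(0.056, 0.017), k4=(0.056, 0.017); state += dt/6·(k1+2k2+2k3+k4)
t=0.020: state=(-0.199, 0.550)
t=0.040: state=(-0.198, 0.551)
t=0.060: state=(-0.197, 0.551)
continuing one RK4 step at a time; state shown every 50 steps (Δt=1):
t=1.000: state=(-0.120, 0.571)
t=2.000: state=(0.051, 0.605)
t=3.000: state=(0.431, 0.670)
t=4.000: state=(1.086, 0.798)
t=5.000: state=(1.513, 0.989)
t=6.000: state=(1.541, 1.185)
t=7.000: state=(1.448, 1.353)
t=8.000: state=(1.324, 1.487)
t=9.000: state=(1.181, 1.589)
t=10.000: state=(1.012, 1.658)
t=11.000: state=(0.790, 1.695)
t=12.000: state=(0.435, 1.691)
t=13.000: state=(-0.317, 1.620)
t=14.000: state=(-1.573, 1.415)
t=15.000: state=(-1.880, 1.124)
t=16.000: state=(-1.806, 0.860)
t=17.000: state=(-1.702, 0.638)
t=18.000: state=(-1.595, 0.454)
t=19.000: state=(-1.488, 0.306)
t=19.140: state=(-1.473, 0.287)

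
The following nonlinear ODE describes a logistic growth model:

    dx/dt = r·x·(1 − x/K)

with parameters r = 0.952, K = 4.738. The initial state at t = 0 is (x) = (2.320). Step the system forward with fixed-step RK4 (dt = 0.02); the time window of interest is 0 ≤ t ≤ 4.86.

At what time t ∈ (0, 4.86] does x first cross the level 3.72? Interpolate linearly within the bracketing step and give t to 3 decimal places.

t=0.000: state=(2.320)
step 1 (dt=0.02): k1=(1.127), k2=(1.127), k3=(1.127), k4=(1.128); state += dt/6·(k1+2k2+2k3+k4)
t=0.020: state=(2.343)
t=0.040: state=(2.365)
t=0.060: state=(2.388)
continuing one RK4 step at a time; state shown every 10 steps (Δt=0.2):
t=0.200: state=(2.545)
t=0.400: state=(2.767)
t=0.600: state=(2.982)
t=0.800: state=(3.187)
t=1.000: state=(3.379)
t=1.200: state=(3.556)
t=1.400: state=(3.716)
next step: t=1.420: state=(3.732) — x has crossed 3.72
linear interpolation between t=1.400 (3.71643) and t=1.420 (3.73161) → t≈1.405

t = 1.405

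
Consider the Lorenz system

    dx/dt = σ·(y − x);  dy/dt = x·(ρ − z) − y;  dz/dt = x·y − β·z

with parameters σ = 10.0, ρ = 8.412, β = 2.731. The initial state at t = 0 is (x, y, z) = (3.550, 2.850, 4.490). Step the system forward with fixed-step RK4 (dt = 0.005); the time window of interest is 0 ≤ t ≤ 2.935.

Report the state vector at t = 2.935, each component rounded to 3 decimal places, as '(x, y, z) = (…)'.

t=0.000: state=(3.550, 2.850, 4.490)
step 1 (dt=0.005): k1=(-7.000, 11.073, -2.145), k2=(-6.548, 10.996, -2.082), k3=(-6.561, 11.000, -2.080), k4=(-6.122, 10.926, -2.016); state += dt/6·(k1+2k2+2k3+k4)
t=0.005: state=(3.517, 2.905, 4.480)
t=0.010: state=(3.489, 2.959, 4.470)
t=0.015: state=(3.464, 3.013, 4.461)
continuing one RK4 step at a time; state shown every 20 steps (Δt=0.1):
t=0.100: state=(3.491, 3.878, 4.436)
t=0.200: state=(4.104, 4.877, 4.836)
t=0.300: state=(4.929, 5.752, 5.810)
t=0.400: state=(5.633, 6.158, 7.227)
t=0.500: state=(5.881, 5.827, 8.574)
t=0.600: state=(5.542, 4.960, 9.242)
t=0.700: state=(4.841, 4.088, 9.074)
t=0.800: state=(4.148, 3.552, 8.384)
t=0.900: state=(3.690, 3.379, 7.548)
t=1.000: state=(3.520, 3.483, 6.813)
t=1.100: state=(3.599, 3.785, 6.309)
t=1.200: state=(3.870, 4.216, 6.108)
t=1.300: state=(4.264, 4.690, 6.240)
t=1.400: state=(4.686, 5.083, 6.677)
t=1.500: state=(5.016, 5.259, 7.297)
t=1.600: state=(5.143, 5.147, 7.886)
t=1.700: state=(5.031, 4.816, 8.228)
t=1.800: state=(4.751, 4.429, 8.237)
t=1.900: state=(4.431, 4.133, 7.978)
t=2.000: state=(4.183, 3.995, 7.592)
t=2.100: state=(4.063, 4.012, 7.213)
t=2.200: state=(4.078, 4.152, 6.938)
t=2.300: state=(4.201, 4.366, 6.822)
t=2.400: state=(4.390, 4.594, 6.879)
t=2.500: state=(4.589, 4.772, 7.082)
t=2.600: state=(4.739, 4.847, 7.361)
t=2.700: state=(4.796, 4.801, 7.622)
t=2.800: state=(4.751, 4.661, 7.781)
t=2.900: state=(4.631, 4.490, 7.799)
t=2.935: state=(4.581, 4.435, 7.774)

(x, y, z) = (4.581, 4.435, 7.774)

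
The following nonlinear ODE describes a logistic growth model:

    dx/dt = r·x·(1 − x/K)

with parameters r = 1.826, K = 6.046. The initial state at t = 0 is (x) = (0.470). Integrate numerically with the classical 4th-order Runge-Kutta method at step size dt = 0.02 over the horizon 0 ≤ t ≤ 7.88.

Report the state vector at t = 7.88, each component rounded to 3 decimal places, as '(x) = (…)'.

t=0.000: state=(0.470)
step 1 (dt=0.02): k1=(0.792), k2=(0.804), k3=(0.804), k4=(0.816); state += dt/6·(k1+2k2+2k3+k4)
t=0.020: state=(0.486)
t=0.040: state=(0.503)
t=0.060: state=(0.520)
continuing one RK4 step at a time; state shown every 25 steps (Δt=0.5):
t=0.500: state=(1.049)
t=1.000: state=(2.077)
t=1.500: state=(3.422)
t=2.000: state=(4.623)
t=2.500: state=(5.381)
t=3.000: state=(5.760)
t=3.500: state=(5.928)
t=4.000: state=(5.998)
t=4.500: state=(6.027)
t=5.000: state=(6.038)
t=5.500: state=(6.043)
t=6.000: state=(6.045)
t=6.500: state=(6.045)
t=7.000: state=(6.046)
t=7.500: state=(6.046)
t=7.880: state=(6.046)

(x) = (6.046)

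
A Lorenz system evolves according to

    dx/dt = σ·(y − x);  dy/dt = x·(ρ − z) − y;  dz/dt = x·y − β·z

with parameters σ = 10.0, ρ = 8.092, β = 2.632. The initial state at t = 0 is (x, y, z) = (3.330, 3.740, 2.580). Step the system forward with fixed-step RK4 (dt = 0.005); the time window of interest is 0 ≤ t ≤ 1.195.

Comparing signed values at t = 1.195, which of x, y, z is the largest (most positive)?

t=0.000: state=(3.330, 3.740, 2.580)
step 1 (dt=0.005): k1=(4.100, 14.615, 5.664), k2=(4.363, 14.588, 5.787), k3=(4.356, 14.590, 5.788), k4=(4.612, 14.565, 5.913); state += dt/6·(k1+2k2+2k3+k4)
t=0.005: state=(3.352, 3.813, 2.609)
t=0.010: state=(3.376, 3.886, 2.639)
t=0.015: state=(3.403, 3.958, 2.671)
continuing one RK4 step at a time; state shown every 10 steps (Δt=0.05):
t=0.050: state=(3.646, 4.463, 2.932)
t=0.100: state=(4.119, 5.173, 3.449)
t=0.150: state=(4.678, 5.841, 4.163)
t=0.200: state=(5.260, 6.398, 5.082)
t=0.250: state=(5.791, 6.752, 6.169)
t=0.300: state=(6.193, 6.813, 7.326)
t=0.350: state=(6.390, 6.544, 8.405)
t=0.400: state=(6.340, 5.988, 9.247)
t=0.450: state=(6.050, 5.261, 9.744)
t=0.500: state=(5.578, 4.509, 9.873)
t=0.550: state=(5.012, 3.847, 9.688)
t=0.600: state=(4.439, 3.334, 9.284)
t=0.650: state=(3.924, 2.981, 8.753)
t=0.700: state=(3.503, 2.768, 8.170)
t=0.750: state=(3.189, 2.668, 7.586)
t=0.800: state=(2.979, 2.655, 7.033)
t=0.850: state=(2.862, 2.713, 6.531)
t=0.900: state=(2.826, 2.828, 6.094)
t=0.950: state=(2.860, 2.993, 5.729)
t=1.000: state=(2.956, 3.203, 5.444)
t=1.050: state=(3.105, 3.454, 5.245)
t=1.100: state=(3.302, 3.739, 5.138)
t=1.150: state=(3.540, 4.052, 5.129)
t=1.195: state=(3.782, 4.345, 5.209)
compare at T: x=3.782, y=4.345, z=5.209

largest component: z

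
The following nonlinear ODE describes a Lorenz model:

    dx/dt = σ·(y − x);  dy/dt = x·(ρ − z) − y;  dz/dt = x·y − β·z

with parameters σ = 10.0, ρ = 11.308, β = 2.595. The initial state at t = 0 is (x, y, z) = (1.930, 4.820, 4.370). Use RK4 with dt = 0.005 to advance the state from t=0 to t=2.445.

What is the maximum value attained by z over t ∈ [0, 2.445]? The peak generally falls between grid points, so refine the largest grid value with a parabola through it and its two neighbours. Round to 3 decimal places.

t=0.000: state=(1.930, 4.820, 4.370)
step 1 (dt=0.005): k1=(28.900, 8.570, -2.038), k2=(28.392, 9.060, -1.633), k3=(28.417, 9.048, -1.640), k4=(27.932, 9.528, -1.238); state += dt/6·(k1+2k2+2k3+k4)
t=0.005: state=(2.072, 4.865, 4.362)
t=0.010: state=(2.209, 4.915, 4.358)
t=0.015: state=(2.343, 4.970, 4.357)
continuing one RK4 step at a time; state shown every 20 steps (Δt=0.1):
t=0.100: state=(4.277, 6.401, 4.967)
t=0.200: state=(6.390, 8.434, 7.418)
t=0.300: state=(7.993, 8.892, 11.467)
t=0.400: state=(7.820, 6.579, 14.450)
t=0.500: state=(5.949, 3.779, 14.253)
t=0.600: state=(4.011, 2.451, 12.288)
t=0.700: state=(2.909, 2.239, 10.156)
t=0.800: state=(2.582, 2.555, 8.395)
t=0.900: state=(2.792, 3.220, 7.149)
t=1.000: state=(3.420, 4.245, 6.532)
t=1.100: state=(4.427, 5.602, 6.750)
t=1.200: state=(5.692, 6.977, 8.057)
t=1.300: state=(6.791, 7.578, 10.329)
t=1.400: state=(7.050, 6.732, 12.452)
t=1.500: state=(6.241, 5.065, 13.082)
t=1.600: state=(4.995, 3.810, 12.243)
t=1.700: state=(4.036, 3.340, 10.823)
t=1.800: state=(3.612, 3.447, 9.464)
t=1.900: state=(3.672, 3.939, 8.469)
t=2.000: state=(4.114, 4.716, 8.012)
t=2.100: state=(4.834, 5.644, 8.233)
t=2.200: state=(5.652, 6.426, 9.175)
t=2.300: state=(6.256, 6.629, 10.565)
t=2.400: state=(6.317, 6.060, 11.718)
t=2.445: state=(6.144, 5.641, 11.977)
largest grid value and its neighbours: z(0.435)=14.72180, z(0.440)=14.72670, z(0.445)=14.72374
parabola through these three points peaks at t≈0.441 with z≈14.72676

max z = 14.727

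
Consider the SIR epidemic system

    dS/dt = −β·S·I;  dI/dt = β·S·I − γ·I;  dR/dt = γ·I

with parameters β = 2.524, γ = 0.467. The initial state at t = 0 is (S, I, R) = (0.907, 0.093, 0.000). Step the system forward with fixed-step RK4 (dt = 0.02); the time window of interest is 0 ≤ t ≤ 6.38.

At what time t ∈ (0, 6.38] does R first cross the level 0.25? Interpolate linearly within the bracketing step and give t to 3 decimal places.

t = 1.683

t=0.000: state=(0.907, 0.093, 0.000)
step 1 (dt=0.02): k1=(-0.213, 0.169, 0.043), k2=(-0.216, 0.172, 0.044), k3=(-0.216, 0.172, 0.044), k4=(-0.220, 0.175, 0.045); state += dt/6·(k1+2k2+2k3+k4)
t=0.020: state=(0.903, 0.096, 0.001)
t=0.040: state=(0.898, 0.100, 0.002)
t=0.060: state=(0.894, 0.104, 0.003)
continuing one RK4 step at a time; state shown every 25 steps (Δt=0.5):
t=0.500: state=(0.754, 0.212, 0.034)
t=1.000: state=(0.520, 0.377, 0.103)
t=1.500: state=(0.297, 0.496, 0.207)
t=1.680: state=(0.236, 0.515, 0.249)
next step: t=1.700: state=(0.230, 0.516, 0.254) — R has crossed 0.25
linear interpolation between t=1.680 (0.24927) and t=1.700 (0.25409) → t≈1.683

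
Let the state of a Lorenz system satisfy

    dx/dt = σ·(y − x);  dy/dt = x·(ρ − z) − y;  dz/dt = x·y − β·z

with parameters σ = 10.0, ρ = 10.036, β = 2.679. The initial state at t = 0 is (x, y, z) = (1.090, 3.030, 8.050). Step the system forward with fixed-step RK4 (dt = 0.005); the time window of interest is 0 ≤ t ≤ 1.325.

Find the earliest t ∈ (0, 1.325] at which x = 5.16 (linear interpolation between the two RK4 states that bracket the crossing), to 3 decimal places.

t=0.000: state=(1.090, 3.030, 8.050)
step 1 (dt=0.005): k1=(19.400, -0.865, -18.263), k2=(18.893, -0.715, -17.996), k3=(18.910, -0.719, -18.002), k4=(18.419, -0.567, -17.740); state += dt/6·(k1+2k2+2k3+k4)
t=0.005: state=(1.185, 3.026, 7.960)
t=0.010: state=(1.274, 3.024, 7.873)
t=0.015: state=(1.360, 3.024, 7.788)
continuing one RK4 step at a time; state shown every 10 steps (Δt=0.05):
t=0.050: state=(1.855, 3.061, 7.255)
t=0.100: state=(2.362, 3.234, 6.659)
t=0.150: state=(2.764, 3.529, 6.231)
t=0.200: state=(3.147, 3.927, 5.966)
t=0.250: state=(3.555, 4.411, 5.873)
t=0.300: state=(4.006, 4.957, 5.967)
t=0.350: state=(4.503, 5.531, 6.266)
t=0.400: state=(5.026, 6.081, 6.779)
t=0.410: state=(5.131, 6.181, 6.907)
next step: t=0.415: state=(5.184, 6.230, 6.975) — x has crossed 5.16
linear interpolation between t=0.410 (5.13147) and t=0.415 (5.18388) → t≈0.413

t = 0.413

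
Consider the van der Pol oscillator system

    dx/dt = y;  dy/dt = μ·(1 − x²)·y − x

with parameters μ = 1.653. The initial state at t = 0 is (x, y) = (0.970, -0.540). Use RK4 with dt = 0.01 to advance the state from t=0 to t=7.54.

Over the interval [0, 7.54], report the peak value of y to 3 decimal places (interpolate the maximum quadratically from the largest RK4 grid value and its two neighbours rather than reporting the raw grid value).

max y = 3.401

t=0.000: state=(0.970, -0.540)
step 1 (dt=0.01): k1=(-0.540, -1.023), k2=(-0.545, -1.025), k3=(-0.545, -1.025), k4=(-0.550, -1.028); state += dt/6·(k1+2k2+2k3+k4)
t=0.010: state=(0.965, -0.550)
t=0.020: state=(0.959, -0.561)
t=0.030: state=(0.953, -0.571)
continuing one RK4 step at a time; state shown every 25 steps (Δt=0.25):
t=0.250: state=(0.801, -0.822)
t=0.500: state=(0.550, -1.217)
t=0.750: state=(0.173, -1.845)
t=1.000: state=(-0.396, -2.725)
t=1.250: state=(-1.142, -2.981)
t=1.500: state=(-1.731, -1.551)
t=1.750: state=(-1.939, -0.272)
t=2.000: state=(-1.936, 0.203)
t=2.250: state=(-1.862, 0.361)
t=2.500: state=(-1.762, 0.436)
t=2.750: state=(-1.646, 0.496)
t=3.000: state=(-1.513, 0.564)
t=3.250: state=(-1.362, 0.656)
t=3.500: state=(-1.182, 0.790)
t=3.750: state=(-0.960, 1.004)
t=4.000: state=(-0.668, 1.369)
t=4.250: state=(-0.252, 2.019)
t=4.500: state=(0.372, 3.004)
t=4.750: state=(1.194, 3.258)
t=5.000: state=(1.816, 1.538)
t=5.250: state=(2.009, 0.205)
t=5.500: state=(1.995, -0.228)
t=5.750: state=(1.919, -0.361)
t=6.000: state=(1.820, -0.422)
t=6.250: state=(1.708, -0.473)
t=6.500: state=(1.583, -0.531)
t=6.750: state=(1.441, -0.607)
t=7.000: state=(1.277, -0.717)
t=7.250: state=(1.078, -0.884)
t=7.500: state=(0.826, -1.160)
t=7.540: state=(0.778, -1.220)
largest grid value and its neighbours: y(4.660)=3.40015, y(4.670)=3.40079, y(4.680)=3.39755
parabola through these three points peaks at t≈4.667 with y≈3.40101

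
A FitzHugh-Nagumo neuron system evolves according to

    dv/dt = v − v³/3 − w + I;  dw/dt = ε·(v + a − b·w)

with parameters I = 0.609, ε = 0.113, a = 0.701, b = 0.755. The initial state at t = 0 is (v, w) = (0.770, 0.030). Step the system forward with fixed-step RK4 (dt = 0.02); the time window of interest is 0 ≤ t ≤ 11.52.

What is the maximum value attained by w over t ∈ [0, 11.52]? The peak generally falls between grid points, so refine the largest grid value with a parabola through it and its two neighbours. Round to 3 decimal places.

t=0.000: state=(0.770, 0.030)
step 1 (dt=0.02): k1=(1.197, 0.164), k2=(1.200, 0.165), k3=(1.200, 0.165), k4=(1.203, 0.166); state += dt/6·(k1+2k2+2k3+k4)
t=0.020: state=(0.794, 0.033)
t=0.040: state=(0.818, 0.037)
t=0.060: state=(0.842, 0.040)
continuing one RK4 step at a time; state shown every 25 steps (Δt=0.5):
t=0.500: state=(1.352, 0.127)
t=1.000: state=(1.707, 0.246)
t=1.500: state=(1.812, 0.373)
t=2.000: state=(1.809, 0.497)
t=2.500: state=(1.772, 0.614)
t=3.000: state=(1.725, 0.724)
t=3.500: state=(1.673, 0.826)
t=4.000: state=(1.620, 0.921)
t=4.500: state=(1.564, 1.010)
t=5.000: state=(1.507, 1.091)
t=5.500: state=(1.448, 1.166)
t=6.000: state=(1.386, 1.235)
t=6.500: state=(1.320, 1.297)
t=7.000: state=(1.251, 1.353)
t=7.500: state=(1.175, 1.402)
t=8.000: state=(1.091, 1.445)
t=8.500: state=(0.996, 1.481)
t=9.000: state=(0.883, 1.510)
t=9.500: state=(0.744, 1.531)
t=10.000: state=(0.560, 1.542)
t=10.500: state=(0.297, 1.541)
t=11.000: state=(-0.111, 1.521)
t=11.500: state=(-0.742, 1.474)
t=11.520: state=(-0.772, 1.471)
largest grid value and its neighbours: w(10.180)=1.54315, w(10.200)=1.54317, w(10.220)=1.54316
parabola through these three points peaks at t≈10.207 with w≈1.54317

max w = 1.543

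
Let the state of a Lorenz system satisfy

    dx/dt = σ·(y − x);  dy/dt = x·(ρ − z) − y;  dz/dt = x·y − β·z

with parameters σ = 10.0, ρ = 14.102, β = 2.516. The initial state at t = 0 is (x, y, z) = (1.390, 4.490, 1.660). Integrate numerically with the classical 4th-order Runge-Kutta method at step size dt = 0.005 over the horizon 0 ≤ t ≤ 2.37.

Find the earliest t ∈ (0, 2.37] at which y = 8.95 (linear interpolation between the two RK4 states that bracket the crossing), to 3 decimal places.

t = 0.138

t=0.000: state=(1.390, 4.490, 1.660)
step 1 (dt=0.005): k1=(31.000, 12.804, 2.065), k2=(30.545, 13.729, 2.447), k3=(30.580, 13.711, 2.442), k4=(30.157, 14.619, 2.826); state += dt/6·(k1+2k2+2k3+k4)
t=0.005: state=(1.543, 4.559, 1.672)
t=0.010: state=(1.692, 4.636, 1.688)
t=0.015: state=(1.837, 4.722, 1.708)
continuing one RK4 step at a time; state shown every 20 steps (Δt=0.1):
t=0.100: state=(4.236, 7.286, 2.800)
t=0.135: state=(5.371, 8.815, 3.863)
next step: t=0.140: state=(5.545, 9.047, 4.057) — y has crossed 8.95
linear interpolation between t=0.135 (8.81450) and t=0.140 (9.04662) → t≈0.138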